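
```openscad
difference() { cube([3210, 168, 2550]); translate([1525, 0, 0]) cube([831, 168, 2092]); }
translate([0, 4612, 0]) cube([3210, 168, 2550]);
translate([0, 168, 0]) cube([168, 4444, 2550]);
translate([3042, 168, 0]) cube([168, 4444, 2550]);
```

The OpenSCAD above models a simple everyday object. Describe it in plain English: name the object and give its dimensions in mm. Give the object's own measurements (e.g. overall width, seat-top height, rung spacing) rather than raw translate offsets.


A single room: four walls, each 2550 mm tall and 168 mm thick, enclosing an outside footprint 3210×4780 mm (x × y), no floor or roof. The front and back walls (−y and +y sides) run the full x-width; the side walls fit between their inner faces. A door opening 831 mm wide and 2092 mm tall is cut through the front wall from the floor up, its −x edge 1525 mm from the wall's −x end.


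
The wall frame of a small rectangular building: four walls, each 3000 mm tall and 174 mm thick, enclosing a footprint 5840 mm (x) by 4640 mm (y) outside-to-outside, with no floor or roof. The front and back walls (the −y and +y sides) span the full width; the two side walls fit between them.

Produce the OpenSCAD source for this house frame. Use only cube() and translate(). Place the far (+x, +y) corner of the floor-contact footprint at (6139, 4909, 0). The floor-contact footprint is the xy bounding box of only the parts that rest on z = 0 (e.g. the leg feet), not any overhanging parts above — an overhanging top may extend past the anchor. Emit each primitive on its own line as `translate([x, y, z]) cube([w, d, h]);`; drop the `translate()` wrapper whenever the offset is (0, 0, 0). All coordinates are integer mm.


translate([299, 269, 0]) cube([5840, 174, 3000]);
translate([299, 4735, 0]) cube([5840, 174, 3000]);
translate([299, 443, 0]) cube([174, 4292, 3000]);
translate([5965, 443, 0]) cube([174, 4292, 3000]);


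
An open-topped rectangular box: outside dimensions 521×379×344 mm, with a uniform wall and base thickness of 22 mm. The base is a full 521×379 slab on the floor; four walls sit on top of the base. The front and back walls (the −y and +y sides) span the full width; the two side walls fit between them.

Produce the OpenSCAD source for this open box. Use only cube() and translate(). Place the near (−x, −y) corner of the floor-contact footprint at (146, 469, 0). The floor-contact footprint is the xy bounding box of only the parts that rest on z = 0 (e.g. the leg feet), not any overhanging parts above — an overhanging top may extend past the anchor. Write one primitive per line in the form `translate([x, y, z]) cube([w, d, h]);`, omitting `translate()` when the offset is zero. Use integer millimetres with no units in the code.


translate([146, 469, 0]) cube([521, 379, 22]);
translate([146, 469, 22]) cube([521, 22, 322]);
translate([146, 826, 22]) cube([521, 22, 322]);
translate([146, 491, 22]) cube([22, 335, 322]);
translate([645, 491, 22]) cube([22, 335, 322]);


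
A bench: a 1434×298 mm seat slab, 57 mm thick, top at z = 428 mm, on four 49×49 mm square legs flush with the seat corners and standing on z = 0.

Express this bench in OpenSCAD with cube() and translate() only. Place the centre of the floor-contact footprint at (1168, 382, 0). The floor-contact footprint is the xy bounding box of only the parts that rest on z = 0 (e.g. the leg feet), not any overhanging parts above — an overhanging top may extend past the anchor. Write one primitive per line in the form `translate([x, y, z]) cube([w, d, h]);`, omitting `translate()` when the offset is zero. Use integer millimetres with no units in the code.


translate([451, 233, 371]) cube([1434, 298, 57]);
translate([451, 233, 0]) cube([49, 49, 371]);
translate([451, 482, 0]) cube([49, 49, 371]);
translate([1836, 233, 0]) cube([49, 49, 371]);
translate([1836, 482, 0]) cube([49, 49, 371]);


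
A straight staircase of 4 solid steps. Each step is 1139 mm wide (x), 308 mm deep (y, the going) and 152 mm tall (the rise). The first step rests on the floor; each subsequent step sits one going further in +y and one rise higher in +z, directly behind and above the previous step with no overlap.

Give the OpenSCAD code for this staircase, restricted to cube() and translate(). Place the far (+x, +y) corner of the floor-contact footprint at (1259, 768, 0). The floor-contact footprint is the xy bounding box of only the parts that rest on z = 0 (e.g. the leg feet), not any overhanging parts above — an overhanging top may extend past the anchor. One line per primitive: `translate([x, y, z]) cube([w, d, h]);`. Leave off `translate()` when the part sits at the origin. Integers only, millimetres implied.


translate([120, 460, 0]) cube([1139, 308, 152]);
translate([120, 768, 152]) cube([1139, 308, 152]);
translate([120, 1076, 304]) cube([1139, 308, 152]);
translate([120, 1384, 456]) cube([1139, 308, 152]);


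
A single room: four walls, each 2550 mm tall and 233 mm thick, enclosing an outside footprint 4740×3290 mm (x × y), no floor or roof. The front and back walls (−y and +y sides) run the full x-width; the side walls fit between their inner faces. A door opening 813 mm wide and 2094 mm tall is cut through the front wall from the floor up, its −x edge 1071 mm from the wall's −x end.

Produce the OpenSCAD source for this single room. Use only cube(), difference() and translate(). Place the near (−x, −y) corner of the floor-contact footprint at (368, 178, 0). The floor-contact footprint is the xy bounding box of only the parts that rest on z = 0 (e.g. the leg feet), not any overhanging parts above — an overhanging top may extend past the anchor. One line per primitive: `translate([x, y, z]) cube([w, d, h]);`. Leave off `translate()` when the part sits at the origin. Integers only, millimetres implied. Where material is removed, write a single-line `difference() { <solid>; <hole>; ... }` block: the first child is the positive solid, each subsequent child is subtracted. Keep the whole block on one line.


difference() { translate([368, 178, 0]) cube([4740, 233, 2550]); translate([1439, 178, 0]) cube([813, 233, 2094]); }
translate([368, 3235, 0]) cube([4740, 233, 2550]);
translate([368, 411, 0]) cube([233, 2824, 2550]);
translate([4875, 411, 0]) cube([233, 2824, 2550]);


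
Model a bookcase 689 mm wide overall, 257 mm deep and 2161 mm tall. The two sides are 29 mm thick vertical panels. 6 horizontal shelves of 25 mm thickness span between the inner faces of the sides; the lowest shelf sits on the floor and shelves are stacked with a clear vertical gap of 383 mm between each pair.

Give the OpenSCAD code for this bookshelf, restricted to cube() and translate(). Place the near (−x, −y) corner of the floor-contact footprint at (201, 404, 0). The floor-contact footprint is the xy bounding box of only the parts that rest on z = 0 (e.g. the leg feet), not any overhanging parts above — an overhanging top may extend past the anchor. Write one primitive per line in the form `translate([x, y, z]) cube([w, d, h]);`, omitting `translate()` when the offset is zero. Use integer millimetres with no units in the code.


translate([201, 404, 0]) cube([29, 257, 2161]);
translate([861, 404, 0]) cube([29, 257, 2161]);
translate([230, 404, 0]) cube([631, 257, 25]);
translate([230, 404, 408]) cube([631, 257, 25]);
translate([230, 404, 816]) cube([631, 257, 25]);
translate([230, 404, 1224]) cube([631, 257, 25]);
translate([230, 404, 1632]) cube([631, 257, 25]);
translate([230, 404, 2040]) cube([631, 257, 25]);


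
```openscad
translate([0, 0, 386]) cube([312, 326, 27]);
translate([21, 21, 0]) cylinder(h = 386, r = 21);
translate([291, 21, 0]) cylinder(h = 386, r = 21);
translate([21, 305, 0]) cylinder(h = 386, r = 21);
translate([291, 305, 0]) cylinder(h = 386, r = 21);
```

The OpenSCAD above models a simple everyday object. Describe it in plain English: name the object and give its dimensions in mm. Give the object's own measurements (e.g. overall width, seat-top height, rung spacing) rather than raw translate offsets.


A four-legged stool. The seat is a 312×326×27 mm slab whose top surface is at z = 413 mm; four round legs, each 42 mm in diameter, run from the floor (z = 0) to the underside of the seat, each leg's axis is inset half a diameter from the nearest pair of seat edges (so the leg's bounding box is flush with the corner).


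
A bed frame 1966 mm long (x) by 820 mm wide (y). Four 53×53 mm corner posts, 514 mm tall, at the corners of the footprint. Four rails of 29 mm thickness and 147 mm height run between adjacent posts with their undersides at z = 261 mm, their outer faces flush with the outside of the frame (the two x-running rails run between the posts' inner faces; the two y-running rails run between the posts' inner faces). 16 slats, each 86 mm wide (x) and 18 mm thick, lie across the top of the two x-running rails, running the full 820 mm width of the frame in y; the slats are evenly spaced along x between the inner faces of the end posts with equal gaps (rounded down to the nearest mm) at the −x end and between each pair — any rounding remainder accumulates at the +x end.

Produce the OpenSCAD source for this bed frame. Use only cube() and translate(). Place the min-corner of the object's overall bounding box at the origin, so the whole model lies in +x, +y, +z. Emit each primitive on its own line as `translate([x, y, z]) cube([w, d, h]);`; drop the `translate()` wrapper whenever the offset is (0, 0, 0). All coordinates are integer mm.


// slat z = rail_z + rail_h = 261 + 147 = 408
// slat gap = ⌊(1860 − 16·86) / 17⌋ = 28
cube([53, 53, 514]);
translate([0, 767, 0]) cube([53, 53, 514]);
translate([1913, 0, 0]) cube([53, 53, 514]);
translate([1913, 767, 0]) cube([53, 53, 514]);
translate([53, 0, 261]) cube([1860, 29, 147]);
translate([53, 791, 261]) cube([1860, 29, 147]);
translate([0, 53, 261]) cube([29, 714, 147]);
translate([1937, 53, 261]) cube([29, 714, 147]);
translate([81, 0, 408]) cube([86, 820, 18]);
translate([195, 0, 408]) cube([86, 820, 18]);
translate([309, 0, 408]) cube([86, 820, 18]);
translate([423, 0, 408]) cube([86, 820, 18]);
translate([537, 0, 408]) cube([86, 820, 18]);
translate([651, 0, 408]) cube([86, 820, 18]);
translate([765, 0, 408]) cube([86, 820, 18]);
translate([879, 0, 408]) cube([86, 820, 18]);
translate([993, 0, 408]) cube([86, 820, 18]);
translate([1107, 0, 408]) cube([86, 820, 18]);
translate([1221, 0, 408]) cube([86, 820, 18]);
translate([1335, 0, 408]) cube([86, 820, 18]);
translate([1449, 0, 408]) cube([86, 820, 18]);
translate([1563, 0, 408]) cube([86, 820, 18]);
translate([1677, 0, 408]) cube([86, 820, 18]);
translate([1791, 0, 408]) cube([86, 820, 18]);


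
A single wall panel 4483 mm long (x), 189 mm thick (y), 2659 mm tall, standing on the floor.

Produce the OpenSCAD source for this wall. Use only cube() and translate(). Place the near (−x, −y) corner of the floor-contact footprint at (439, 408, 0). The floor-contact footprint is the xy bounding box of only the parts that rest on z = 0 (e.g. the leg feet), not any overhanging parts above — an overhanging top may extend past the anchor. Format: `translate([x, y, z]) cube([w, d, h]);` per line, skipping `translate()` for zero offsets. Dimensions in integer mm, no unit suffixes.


translate([439, 408, 0]) cube([4483, 189, 2659]);


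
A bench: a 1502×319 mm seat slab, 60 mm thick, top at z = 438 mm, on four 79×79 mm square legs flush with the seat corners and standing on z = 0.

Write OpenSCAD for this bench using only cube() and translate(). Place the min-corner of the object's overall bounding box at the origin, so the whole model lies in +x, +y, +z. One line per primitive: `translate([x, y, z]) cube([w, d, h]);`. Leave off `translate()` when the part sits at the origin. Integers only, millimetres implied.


translate([0, 0, 378]) cube([1502, 319, 60]);
cube([79, 79, 378]);
translate([0, 240, 0]) cube([79, 79, 378]);
translate([1423, 0, 0]) cube([79, 79, 378]);
translate([1423, 240, 0]) cube([79, 79, 378]);


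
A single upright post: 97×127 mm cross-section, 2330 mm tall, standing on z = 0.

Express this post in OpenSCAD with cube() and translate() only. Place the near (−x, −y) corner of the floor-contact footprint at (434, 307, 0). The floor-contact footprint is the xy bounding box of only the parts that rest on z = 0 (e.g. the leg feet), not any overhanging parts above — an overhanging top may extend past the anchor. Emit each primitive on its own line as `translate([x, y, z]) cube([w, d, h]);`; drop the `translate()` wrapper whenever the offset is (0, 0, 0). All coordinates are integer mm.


translate([434, 307, 0]) cube([97, 127, 2330]);


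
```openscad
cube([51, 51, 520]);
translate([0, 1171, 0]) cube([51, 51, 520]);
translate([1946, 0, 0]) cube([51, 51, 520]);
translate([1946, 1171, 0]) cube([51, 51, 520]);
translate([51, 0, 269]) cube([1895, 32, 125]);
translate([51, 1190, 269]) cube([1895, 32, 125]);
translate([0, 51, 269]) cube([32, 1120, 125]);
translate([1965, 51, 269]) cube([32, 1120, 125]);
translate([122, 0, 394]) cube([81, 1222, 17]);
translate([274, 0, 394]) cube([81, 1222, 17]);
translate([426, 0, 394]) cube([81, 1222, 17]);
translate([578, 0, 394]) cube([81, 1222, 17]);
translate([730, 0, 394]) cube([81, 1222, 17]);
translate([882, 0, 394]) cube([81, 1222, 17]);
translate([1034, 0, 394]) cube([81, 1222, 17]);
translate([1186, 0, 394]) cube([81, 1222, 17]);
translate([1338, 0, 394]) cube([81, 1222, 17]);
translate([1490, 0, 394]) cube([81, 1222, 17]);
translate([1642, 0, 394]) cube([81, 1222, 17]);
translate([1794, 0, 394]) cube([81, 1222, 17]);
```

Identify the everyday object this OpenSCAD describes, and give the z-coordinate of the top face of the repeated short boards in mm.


A bed frame. The slat-top height is 411 mm.

Four posts, four rails, and a row of slats — a bed frame. Slats sit on the rails at z = 269 + 125 = 394; with slat thickness 17, the top is 411 mm.


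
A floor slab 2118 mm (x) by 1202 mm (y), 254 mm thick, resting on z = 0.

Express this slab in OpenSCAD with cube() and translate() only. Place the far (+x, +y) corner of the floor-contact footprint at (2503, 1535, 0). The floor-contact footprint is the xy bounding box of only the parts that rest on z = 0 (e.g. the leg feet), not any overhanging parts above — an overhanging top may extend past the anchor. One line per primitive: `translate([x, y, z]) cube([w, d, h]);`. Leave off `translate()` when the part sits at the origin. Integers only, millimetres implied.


translate([385, 333, 0]) cube([2118, 1202, 254]);


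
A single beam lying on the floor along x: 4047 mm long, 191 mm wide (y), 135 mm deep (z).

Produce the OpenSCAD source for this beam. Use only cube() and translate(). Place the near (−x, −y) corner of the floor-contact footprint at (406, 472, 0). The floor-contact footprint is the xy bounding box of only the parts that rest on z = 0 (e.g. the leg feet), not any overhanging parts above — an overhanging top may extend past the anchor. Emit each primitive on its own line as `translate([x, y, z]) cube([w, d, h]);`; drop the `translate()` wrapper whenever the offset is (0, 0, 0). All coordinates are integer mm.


translate([406, 472, 0]) cube([4047, 191, 135]);


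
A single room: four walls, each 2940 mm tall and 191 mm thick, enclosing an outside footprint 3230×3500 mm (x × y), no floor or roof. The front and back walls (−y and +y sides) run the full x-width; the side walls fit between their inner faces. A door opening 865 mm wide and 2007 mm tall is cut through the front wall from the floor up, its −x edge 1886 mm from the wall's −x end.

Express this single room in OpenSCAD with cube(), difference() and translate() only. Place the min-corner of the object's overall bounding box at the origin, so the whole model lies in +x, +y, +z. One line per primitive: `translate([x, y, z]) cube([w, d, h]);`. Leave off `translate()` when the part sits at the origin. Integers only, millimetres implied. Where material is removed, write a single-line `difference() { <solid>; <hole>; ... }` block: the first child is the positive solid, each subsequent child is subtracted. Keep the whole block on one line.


difference() { cube([3230, 191, 2940]); translate([1886, 0, 0]) cube([865, 191, 2007]); }
translate([0, 3309, 0]) cube([3230, 191, 2940]);
translate([0, 191, 0]) cube([191, 3118, 2940]);
translate([3039, 191, 0]) cube([191, 3118, 2940]);


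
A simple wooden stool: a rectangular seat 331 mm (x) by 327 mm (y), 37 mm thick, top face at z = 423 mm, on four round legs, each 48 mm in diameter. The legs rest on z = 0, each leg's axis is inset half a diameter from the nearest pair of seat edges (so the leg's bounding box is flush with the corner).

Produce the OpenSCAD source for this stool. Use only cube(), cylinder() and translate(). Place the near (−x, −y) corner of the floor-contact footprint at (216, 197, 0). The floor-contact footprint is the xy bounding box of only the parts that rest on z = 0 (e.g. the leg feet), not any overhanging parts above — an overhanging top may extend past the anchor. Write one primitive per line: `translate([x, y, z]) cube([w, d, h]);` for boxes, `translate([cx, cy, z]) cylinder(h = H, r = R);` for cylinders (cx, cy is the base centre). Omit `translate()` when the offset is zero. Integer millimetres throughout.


// leg_h = 423 - 37 = 386
translate([216, 197, 386]) cube([331, 327, 37]);
translate([240, 221, 0]) cylinder(h = 386, r = 24);
translate([523, 221, 0]) cylinder(h = 386, r = 24);
translate([240, 500, 0]) cylinder(h = 386, r = 24);
translate([523, 500, 0]) cylinder(h = 386, r = 24);


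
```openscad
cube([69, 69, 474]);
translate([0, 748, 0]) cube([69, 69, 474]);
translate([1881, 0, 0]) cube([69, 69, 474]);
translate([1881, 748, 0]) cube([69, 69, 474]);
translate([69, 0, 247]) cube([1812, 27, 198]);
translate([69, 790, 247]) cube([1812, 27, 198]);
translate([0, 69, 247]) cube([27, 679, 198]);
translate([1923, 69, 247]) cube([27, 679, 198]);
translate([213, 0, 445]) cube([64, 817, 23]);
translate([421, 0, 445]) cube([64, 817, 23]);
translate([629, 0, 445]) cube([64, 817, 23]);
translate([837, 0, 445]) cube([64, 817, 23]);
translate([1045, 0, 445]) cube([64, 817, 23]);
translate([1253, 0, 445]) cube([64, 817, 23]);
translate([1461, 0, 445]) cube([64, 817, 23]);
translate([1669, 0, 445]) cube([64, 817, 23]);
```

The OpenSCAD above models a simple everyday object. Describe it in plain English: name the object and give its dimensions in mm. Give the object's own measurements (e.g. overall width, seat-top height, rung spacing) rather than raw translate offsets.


A bed frame 1950 mm long (x) by 817 mm wide (y). Four 69×69 mm corner posts, 474 mm tall, at the corners of the footprint. Four rails of 27 mm thickness and 198 mm height run between adjacent posts with their undersides at z = 247 mm, their outer faces flush with the outside of the frame (the two x-running rails run between the posts' inner faces; the two y-running rails run between the posts' inner faces). 8 slats, each 64 mm wide (x) and 23 mm thick, lie across the top of the two x-running rails, running the full 817 mm width of the frame in y; along x they sit between the end posts with a 144 mm gap after the −x posts and between neighbouring slats, leaving 148 mm before the +x posts.


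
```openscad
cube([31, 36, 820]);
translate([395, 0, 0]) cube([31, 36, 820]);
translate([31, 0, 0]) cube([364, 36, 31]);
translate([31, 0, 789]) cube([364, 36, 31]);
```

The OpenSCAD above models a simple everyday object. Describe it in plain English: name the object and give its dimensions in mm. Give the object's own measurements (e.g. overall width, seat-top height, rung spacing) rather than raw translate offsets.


A rectangular picture frame lying in the x–z plane (depth along y). The opening is 364 mm wide (x) by 758 mm tall (z), surrounded by a border 31 mm wide on all four sides. The frame is 36 mm deep and is made of two full-height vertical stiles with two horizontal rails fitted between them.


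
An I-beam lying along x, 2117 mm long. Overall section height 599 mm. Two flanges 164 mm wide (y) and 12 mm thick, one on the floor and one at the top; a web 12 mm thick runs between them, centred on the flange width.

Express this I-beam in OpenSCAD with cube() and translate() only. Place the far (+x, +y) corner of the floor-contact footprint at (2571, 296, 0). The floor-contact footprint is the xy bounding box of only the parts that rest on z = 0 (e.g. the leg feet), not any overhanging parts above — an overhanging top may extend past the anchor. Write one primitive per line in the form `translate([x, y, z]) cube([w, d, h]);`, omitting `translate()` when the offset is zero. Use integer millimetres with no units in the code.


translate([454, 132, 0]) cube([2117, 164, 12]);
translate([454, 208, 12]) cube([2117, 12, 575]);
translate([454, 132, 587]) cube([2117, 164, 12]);


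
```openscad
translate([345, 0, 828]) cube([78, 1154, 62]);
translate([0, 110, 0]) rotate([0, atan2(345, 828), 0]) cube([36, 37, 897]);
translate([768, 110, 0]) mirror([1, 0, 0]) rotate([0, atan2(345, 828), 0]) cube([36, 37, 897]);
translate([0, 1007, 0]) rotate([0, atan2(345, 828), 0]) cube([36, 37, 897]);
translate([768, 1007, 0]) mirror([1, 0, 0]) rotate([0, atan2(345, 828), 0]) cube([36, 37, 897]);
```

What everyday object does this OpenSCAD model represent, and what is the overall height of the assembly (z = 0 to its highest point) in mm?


A sawhorse. The overall height is 890 mm.

A beam across two mirrored pairs of raked legs — a sawhorse. The beam's underside is at z = 828 (matching the legs' vertical rise in atan2(345, 828)) and the beam is 62 mm tall, so its top is at 828 + 62 = 890 mm. The raked legs top out at the beam's underside, so that is the highest point.


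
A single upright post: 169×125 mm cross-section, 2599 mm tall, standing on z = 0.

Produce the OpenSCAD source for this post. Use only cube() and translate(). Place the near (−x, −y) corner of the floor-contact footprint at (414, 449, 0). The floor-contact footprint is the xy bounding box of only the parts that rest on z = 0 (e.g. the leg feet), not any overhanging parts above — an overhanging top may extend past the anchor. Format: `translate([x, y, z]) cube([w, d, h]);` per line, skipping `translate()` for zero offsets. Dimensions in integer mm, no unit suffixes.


translate([414, 449, 0]) cube([169, 125, 2599]);


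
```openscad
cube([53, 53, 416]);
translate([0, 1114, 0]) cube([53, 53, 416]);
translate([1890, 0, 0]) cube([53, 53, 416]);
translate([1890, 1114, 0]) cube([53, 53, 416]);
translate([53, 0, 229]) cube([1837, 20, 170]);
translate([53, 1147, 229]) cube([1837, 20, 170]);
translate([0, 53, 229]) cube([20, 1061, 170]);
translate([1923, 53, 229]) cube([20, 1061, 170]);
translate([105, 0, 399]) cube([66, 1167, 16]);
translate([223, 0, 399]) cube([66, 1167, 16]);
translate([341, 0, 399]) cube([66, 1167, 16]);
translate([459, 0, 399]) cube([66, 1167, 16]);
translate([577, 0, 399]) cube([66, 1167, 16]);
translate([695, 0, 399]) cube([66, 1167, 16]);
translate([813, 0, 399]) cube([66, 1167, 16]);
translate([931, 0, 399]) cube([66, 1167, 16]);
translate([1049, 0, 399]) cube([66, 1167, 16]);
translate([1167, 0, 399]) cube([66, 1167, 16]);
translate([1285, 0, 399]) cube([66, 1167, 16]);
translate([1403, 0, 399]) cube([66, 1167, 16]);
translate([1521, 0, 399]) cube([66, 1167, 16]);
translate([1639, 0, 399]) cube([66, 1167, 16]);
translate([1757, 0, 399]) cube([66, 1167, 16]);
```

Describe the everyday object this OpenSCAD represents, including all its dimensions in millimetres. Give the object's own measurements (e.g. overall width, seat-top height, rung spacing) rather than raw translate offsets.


A bed frame 1943 mm long (x) by 1167 mm wide (y). Four 53×53 mm corner posts, 416 mm tall, at the corners of the footprint. Four rails of 20 mm thickness and 170 mm height run between adjacent posts with their undersides at z = 229 mm, their outer faces flush with the outside of the frame (the two x-running rails run between the posts' inner faces; the two y-running rails run between the posts' inner faces). 15 slats, each 66 mm wide (x) and 16 mm thick, lie across the top of the two x-running rails, running the full 1167 mm width of the frame in y; along x they sit between the end posts with a 52 mm gap after the −x posts and between neighbouring slats, leaving 67 mm before the +x posts.


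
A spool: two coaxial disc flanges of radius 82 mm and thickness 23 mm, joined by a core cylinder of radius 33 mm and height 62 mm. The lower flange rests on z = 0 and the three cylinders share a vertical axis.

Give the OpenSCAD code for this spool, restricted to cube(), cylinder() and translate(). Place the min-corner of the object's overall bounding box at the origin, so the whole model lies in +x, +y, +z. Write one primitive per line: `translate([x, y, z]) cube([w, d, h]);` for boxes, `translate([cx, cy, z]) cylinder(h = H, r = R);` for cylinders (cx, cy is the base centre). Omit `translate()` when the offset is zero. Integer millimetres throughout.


translate([82, 82, 0]) cylinder(h = 23, r = 82);
translate([82, 82, 23]) cylinder(h = 62, r = 33);
translate([82, 82, 85]) cylinder(h = 23, r = 82);


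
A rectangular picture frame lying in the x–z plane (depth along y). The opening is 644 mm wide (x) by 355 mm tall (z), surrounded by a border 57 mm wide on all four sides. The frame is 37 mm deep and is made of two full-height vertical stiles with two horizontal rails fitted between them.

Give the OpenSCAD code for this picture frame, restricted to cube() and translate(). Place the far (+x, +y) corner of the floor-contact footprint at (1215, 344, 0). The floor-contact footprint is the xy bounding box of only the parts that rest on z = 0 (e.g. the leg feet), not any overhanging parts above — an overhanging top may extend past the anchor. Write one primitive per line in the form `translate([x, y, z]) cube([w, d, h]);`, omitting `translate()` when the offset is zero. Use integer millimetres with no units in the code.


translate([457, 307, 0]) cube([57, 37, 469]);
translate([1158, 307, 0]) cube([57, 37, 469]);
translate([514, 307, 0]) cube([644, 37, 57]);
translate([514, 307, 412]) cube([644, 37, 57]);


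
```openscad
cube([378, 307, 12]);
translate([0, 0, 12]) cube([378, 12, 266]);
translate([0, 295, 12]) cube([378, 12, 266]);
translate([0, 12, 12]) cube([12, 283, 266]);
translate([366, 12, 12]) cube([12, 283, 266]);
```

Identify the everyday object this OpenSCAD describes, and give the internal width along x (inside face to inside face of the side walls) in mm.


An open box. The internal width is 354 mm.

A 378×307 base slab with four walls standing on it — an open box. The base is 378 mm wide and the walls are 12 mm thick, so the internal width is 378 − 2 × 12 = 354 mm.


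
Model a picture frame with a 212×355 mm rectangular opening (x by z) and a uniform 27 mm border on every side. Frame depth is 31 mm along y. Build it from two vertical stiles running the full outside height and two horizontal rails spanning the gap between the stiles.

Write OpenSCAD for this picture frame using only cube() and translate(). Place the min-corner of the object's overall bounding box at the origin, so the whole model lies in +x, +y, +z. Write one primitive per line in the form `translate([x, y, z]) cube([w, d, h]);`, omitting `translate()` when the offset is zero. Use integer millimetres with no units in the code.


cube([27, 31, 409]);
translate([239, 0, 0]) cube([27, 31, 409]);
translate([27, 0, 0]) cube([212, 31, 27]);
translate([27, 0, 382]) cube([212, 31, 27]);


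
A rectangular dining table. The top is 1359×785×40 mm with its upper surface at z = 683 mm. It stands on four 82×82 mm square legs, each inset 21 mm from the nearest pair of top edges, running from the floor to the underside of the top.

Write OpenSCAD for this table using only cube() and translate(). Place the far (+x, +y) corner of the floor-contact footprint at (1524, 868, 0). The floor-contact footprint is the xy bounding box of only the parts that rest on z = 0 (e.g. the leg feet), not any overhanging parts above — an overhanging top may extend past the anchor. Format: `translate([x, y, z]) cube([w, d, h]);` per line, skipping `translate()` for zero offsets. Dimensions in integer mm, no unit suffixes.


// leg_h = 683 - 40 = 643
translate([186, 104, 643]) cube([1359, 785, 40]);
translate([207, 125, 0]) cube([82, 82, 643]);
translate([1442, 125, 0]) cube([82, 82, 643]);
translate([207, 786, 0]) cube([82, 82, 643]);
translate([1442, 786, 0]) cube([82, 82, 643]);


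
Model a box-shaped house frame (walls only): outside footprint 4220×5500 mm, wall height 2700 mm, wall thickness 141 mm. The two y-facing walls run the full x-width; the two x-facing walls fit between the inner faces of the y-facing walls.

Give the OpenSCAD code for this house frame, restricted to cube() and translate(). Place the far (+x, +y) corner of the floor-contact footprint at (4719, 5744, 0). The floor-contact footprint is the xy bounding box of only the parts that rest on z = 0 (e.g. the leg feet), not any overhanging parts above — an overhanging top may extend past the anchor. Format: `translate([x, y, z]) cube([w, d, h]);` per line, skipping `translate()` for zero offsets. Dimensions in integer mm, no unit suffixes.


translate([499, 244, 0]) cube([4220, 141, 2700]);
translate([499, 5603, 0]) cube([4220, 141, 2700]);
translate([499, 385, 0]) cube([141, 5218, 2700]);
translate([4578, 385, 0]) cube([141, 5218, 2700]);


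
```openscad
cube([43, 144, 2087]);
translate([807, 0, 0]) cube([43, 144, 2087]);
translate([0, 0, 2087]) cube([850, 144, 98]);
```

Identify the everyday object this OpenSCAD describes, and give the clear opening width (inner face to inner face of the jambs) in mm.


A door frame. The clear opening width is 764 mm.

Two 2087 mm tall posts with a header on top — a door frame. The left jamb is 43 mm wide at x = 0; the right jamb starts at x = 807. The clear opening is 807 − 43 = 764 mm.


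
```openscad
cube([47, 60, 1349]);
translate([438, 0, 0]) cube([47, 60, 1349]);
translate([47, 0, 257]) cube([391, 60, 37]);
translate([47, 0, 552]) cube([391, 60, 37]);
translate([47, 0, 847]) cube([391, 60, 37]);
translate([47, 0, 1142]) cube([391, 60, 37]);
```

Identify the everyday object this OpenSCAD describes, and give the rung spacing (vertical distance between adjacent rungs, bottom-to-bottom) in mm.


A ladder. The rung spacing is 295 mm.

Two tall 47×60 posts with 4 short bars between them — a ladder. Adjacent rungs sit at z = 257 and z = 552, so the spacing is 552 − 257 = 295 mm.


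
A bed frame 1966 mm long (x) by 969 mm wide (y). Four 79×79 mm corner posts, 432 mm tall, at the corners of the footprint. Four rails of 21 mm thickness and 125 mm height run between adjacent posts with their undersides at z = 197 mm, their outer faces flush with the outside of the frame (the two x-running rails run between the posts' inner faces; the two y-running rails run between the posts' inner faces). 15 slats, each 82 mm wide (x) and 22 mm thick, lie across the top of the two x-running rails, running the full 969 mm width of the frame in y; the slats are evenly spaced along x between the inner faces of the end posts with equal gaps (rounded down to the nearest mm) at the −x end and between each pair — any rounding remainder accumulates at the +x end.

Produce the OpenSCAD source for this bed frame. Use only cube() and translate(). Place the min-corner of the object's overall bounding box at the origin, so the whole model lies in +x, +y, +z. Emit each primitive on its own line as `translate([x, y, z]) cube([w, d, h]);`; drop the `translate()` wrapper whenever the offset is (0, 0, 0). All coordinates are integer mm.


cube([79, 79, 432]);
translate([0, 890, 0]) cube([79, 79, 432]);
translate([1887, 0, 0]) cube([79, 79, 432]);
translate([1887, 890, 0]) cube([79, 79, 432]);
translate([79, 0, 197]) cube([1808, 21, 125]);
translate([79, 948, 197]) cube([1808, 21, 125]);
translate([0, 79, 197]) cube([21, 811, 125]);
translate([1945, 79, 197]) cube([21, 811, 125]);
translate([115, 0, 322]) cube([82, 969, 22]);
translate([233, 0, 322]) cube([82, 969, 22]);
translate([351, 0, 322]) cube([82, 969, 22]);
translate([469, 0, 322]) cube([82, 969, 22]);
translate([587, 0, 322]) cube([82, 969, 22]);
translate([705, 0, 322]) cube([82, 969, 22]);
translate([823, 0, 322]) cube([82, 969, 22]);
translate([941, 0, 322]) cube([82, 969, 22]);
translate([1059, 0, 322]) cube([82, 969, 22]);
translate([1177, 0, 322]) cube([82, 969, 22]);
translate([1295, 0, 322]) cube([82, 969, 22]);
translate([1413, 0, 322]) cube([82, 969, 22]);
translate([1531, 0, 322]) cube([82, 969, 22]);
translate([1649, 0, 322]) cube([82, 969, 22]);
translate([1767, 0, 322]) cube([82, 969, 22]);


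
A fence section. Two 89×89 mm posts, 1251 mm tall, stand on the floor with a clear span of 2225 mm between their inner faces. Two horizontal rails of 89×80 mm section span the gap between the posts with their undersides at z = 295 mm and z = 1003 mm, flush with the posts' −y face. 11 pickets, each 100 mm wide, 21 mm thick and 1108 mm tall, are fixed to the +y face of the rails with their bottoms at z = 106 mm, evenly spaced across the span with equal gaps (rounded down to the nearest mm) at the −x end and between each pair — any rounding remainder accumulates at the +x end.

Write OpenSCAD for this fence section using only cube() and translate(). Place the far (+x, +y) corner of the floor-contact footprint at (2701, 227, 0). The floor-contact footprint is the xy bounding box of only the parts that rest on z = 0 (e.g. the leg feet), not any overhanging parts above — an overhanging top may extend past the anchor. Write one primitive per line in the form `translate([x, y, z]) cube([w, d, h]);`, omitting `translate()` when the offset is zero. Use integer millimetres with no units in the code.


translate([298, 138, 0]) cube([89, 89, 1251]);
translate([2612, 138, 0]) cube([89, 89, 1251]);
translate([387, 138, 295]) cube([2225, 89, 80]);
translate([387, 138, 1003]) cube([2225, 89, 80]);
translate([480, 227, 106]) cube([100, 21, 1108]);
translate([673, 227, 106]) cube([100, 21, 1108]);
translate([866, 227, 106]) cube([100, 21, 1108]);
translate([1059, 227, 106]) cube([100, 21, 1108]);
translate([1252, 227, 106]) cube([100, 21, 1108]);
translate([1445, 227, 106]) cube([100, 21, 1108]);
translate([1638, 227, 106]) cube([100, 21, 1108]);
translate([1831, 227, 106]) cube([100, 21, 1108]);
translate([2024, 227, 106]) cube([100, 21, 1108]);
translate([2217, 227, 106]) cube([100, 21, 1108]);
translate([2410, 227, 106]) cube([100, 21, 1108]);


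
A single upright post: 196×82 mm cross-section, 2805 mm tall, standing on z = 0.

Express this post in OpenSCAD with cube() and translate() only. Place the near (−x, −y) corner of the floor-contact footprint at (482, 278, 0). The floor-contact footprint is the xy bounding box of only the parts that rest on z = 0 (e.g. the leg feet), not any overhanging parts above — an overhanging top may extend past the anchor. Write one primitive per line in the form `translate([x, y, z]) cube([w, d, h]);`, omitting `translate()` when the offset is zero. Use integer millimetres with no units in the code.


translate([482, 278, 0]) cube([196, 82, 2805]);


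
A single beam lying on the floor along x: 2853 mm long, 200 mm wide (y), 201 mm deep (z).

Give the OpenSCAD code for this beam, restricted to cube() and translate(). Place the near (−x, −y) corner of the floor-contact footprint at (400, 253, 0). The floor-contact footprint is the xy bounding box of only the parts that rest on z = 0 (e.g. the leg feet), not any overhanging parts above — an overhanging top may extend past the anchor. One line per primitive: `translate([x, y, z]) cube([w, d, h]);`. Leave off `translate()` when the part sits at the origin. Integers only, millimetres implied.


translate([400, 253, 0]) cube([2853, 200, 201]);


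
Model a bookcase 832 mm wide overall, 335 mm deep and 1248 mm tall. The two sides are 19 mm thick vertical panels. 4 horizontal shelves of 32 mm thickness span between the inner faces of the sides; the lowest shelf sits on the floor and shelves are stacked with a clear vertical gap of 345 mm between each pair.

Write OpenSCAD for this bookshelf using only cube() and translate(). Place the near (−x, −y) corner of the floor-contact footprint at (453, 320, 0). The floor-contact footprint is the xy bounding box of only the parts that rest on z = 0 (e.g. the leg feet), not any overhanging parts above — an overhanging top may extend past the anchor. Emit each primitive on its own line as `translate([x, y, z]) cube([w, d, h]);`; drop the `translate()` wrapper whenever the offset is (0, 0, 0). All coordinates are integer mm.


translate([453, 320, 0]) cube([19, 335, 1248]);
translate([1266, 320, 0]) cube([19, 335, 1248]);
translate([472, 320, 0]) cube([794, 335, 32]);
translate([472, 320, 377]) cube([794, 335, 32]);
translate([472, 320, 754]) cube([794, 335, 32]);
translate([472, 320, 1131]) cube([794, 335, 32]);


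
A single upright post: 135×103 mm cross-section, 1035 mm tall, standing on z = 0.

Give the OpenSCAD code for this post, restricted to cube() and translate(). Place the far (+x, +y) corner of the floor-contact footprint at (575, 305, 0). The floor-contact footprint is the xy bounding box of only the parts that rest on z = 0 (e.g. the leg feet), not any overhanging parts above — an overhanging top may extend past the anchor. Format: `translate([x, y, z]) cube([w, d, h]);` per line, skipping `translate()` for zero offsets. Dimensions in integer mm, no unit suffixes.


translate([440, 202, 0]) cube([135, 103, 1035]);


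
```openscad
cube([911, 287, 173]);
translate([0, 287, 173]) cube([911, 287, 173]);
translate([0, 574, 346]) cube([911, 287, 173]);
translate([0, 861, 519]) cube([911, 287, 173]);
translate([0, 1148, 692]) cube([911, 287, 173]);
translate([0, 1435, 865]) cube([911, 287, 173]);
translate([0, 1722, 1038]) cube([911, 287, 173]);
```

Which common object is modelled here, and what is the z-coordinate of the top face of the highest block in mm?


A staircase. The total rise is 1211 mm.

7 identical blocks, each offset up and back from the previous — a staircase. Each step is 173 mm tall and there are 7 of them, so the total rise is 7 × 173 = 1211 mm.


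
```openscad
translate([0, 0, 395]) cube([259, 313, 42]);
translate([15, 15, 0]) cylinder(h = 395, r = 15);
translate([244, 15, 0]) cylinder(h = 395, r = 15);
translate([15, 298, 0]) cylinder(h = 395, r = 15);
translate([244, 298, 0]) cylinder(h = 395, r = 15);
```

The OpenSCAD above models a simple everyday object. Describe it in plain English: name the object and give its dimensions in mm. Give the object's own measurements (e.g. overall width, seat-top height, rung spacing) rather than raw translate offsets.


A four-legged stool. The seat is a 259×313×42 mm slab whose top surface is at z = 437 mm; four round legs, each 30 mm in diameter, run from the floor (z = 0) to the underside of the seat, each leg's axis is inset half a diameter from the nearest pair of seat edges (so the leg's bounding box is flush with the corner).


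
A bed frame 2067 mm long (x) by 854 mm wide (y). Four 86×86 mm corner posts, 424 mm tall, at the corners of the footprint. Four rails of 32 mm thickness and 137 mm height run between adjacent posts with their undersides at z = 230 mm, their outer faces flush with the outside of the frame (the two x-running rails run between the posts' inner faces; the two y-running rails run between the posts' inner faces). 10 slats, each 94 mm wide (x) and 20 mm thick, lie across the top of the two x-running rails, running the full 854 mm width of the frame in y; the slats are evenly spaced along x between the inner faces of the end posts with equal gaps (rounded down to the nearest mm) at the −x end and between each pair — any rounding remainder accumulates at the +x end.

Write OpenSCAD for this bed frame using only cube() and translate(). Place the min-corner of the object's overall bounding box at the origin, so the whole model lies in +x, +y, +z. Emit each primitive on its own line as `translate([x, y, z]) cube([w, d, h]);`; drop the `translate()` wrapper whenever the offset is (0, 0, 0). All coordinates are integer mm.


cube([86, 86, 424]);
translate([0, 768, 0]) cube([86, 86, 424]);
translate([1981, 0, 0]) cube([86, 86, 424]);
translate([1981, 768, 0]) cube([86, 86, 424]);
translate([86, 0, 230]) cube([1895, 32, 137]);
translate([86, 822, 230]) cube([1895, 32, 137]);
translate([0, 86, 230]) cube([32, 682, 137]);
translate([2035, 86, 230]) cube([32, 682, 137]);
translate([172, 0, 367]) cube([94, 854, 20]);
translate([352, 0, 367]) cube([94, 854, 20]);
translate([532, 0, 367]) cube([94, 854, 20]);
translate([712, 0, 367]) cube([94, 854, 20]);
translate([892, 0, 367]) cube([94, 854, 20]);
translate([1072, 0, 367]) cube([94, 854, 20]);
translate([1252, 0, 367]) cube([94, 854, 20]);
translate([1432, 0, 367]) cube([94, 854, 20]);
translate([1612, 0, 367]) cube([94, 854, 20]);
translate([1792, 0, 367]) cube([94, 854, 20]);
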